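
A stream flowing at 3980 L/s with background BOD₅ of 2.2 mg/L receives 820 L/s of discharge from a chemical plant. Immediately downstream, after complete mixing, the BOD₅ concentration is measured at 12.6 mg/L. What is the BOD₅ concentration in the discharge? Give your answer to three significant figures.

63.1 mg/L

Mass balance: 3980·2.200 + 820.0·Cₑ = 4800·12.60
→ Cₑ = (4800·12.60 − 3980·2.200) / 820.0 = 63.08 mg/L.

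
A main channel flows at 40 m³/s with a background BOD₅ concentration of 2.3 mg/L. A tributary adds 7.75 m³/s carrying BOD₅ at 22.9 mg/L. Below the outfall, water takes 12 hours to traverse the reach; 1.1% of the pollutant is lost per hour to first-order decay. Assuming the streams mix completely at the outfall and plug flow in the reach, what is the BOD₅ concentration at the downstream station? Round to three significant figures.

Conservation of mass: C = (40.00·2.300 + 7.750·22.90) / 47.75 = 269.5/47.75 = 5.643 mg/L.
1.1%/h lost → k = −ln(1 − 0.011) = 0.01106 h⁻¹.
First-order decay: C = 5.643·exp(−k·t) = 5.643·0.8757 = 4.942 mg/L.

4.94 mg/L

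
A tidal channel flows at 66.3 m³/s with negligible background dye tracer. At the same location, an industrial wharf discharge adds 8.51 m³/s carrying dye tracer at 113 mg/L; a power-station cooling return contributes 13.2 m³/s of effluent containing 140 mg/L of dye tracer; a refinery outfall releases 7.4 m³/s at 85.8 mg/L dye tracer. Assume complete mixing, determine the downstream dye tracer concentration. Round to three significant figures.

Conservation of mass: C = (66.30·0 + 8.510·113.0 + 13.20·140.0 + 7.400·85.80) / 95.41 = 3445/95.41 = 36.10 mg/L.

36.1 mg/L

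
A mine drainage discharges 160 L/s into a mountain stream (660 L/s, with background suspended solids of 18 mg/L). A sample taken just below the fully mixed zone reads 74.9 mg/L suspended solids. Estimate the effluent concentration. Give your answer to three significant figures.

Mass balance: 660.0·18.00 + 160.0·Cₑ = 820.0·74.90
→ Cₑ = (820.0·74.90 − 660.0·18.00) / 160.0 = 309.6 mg/L.

310 mg/L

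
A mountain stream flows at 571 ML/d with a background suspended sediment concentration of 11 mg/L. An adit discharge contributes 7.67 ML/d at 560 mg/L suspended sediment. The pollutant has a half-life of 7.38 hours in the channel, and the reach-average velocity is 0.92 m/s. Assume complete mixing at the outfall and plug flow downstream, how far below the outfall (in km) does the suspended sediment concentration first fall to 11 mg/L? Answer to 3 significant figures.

Mass balance: C = (571.0·11.00 + 7.670·560.0) / 578.7 = 10580/578.7 = 18.28 mg/L.
Half-life 7.38 h → k = ln 2 / 7.38 = 0.09392 h⁻¹ = 2.254 d⁻¹.
Set 18.28·exp(−k·t) = 11 → t = ln(18.28/11)/k = 19460 s = 5.406 h.
Distance = v·t = 0.92·19460 = 17900 m = 17.90 km.

17.9 km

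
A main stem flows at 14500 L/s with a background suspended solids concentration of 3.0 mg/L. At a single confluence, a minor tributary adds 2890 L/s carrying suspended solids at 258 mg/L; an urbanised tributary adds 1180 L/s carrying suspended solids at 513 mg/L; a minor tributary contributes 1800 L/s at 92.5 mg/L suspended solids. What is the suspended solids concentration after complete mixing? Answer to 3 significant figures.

Mixed concentration C = ΣQC/ΣQ = (14500·3.000 + 2890·258.0 + 1180·513.0 + 1800·92.50) / 20370 = 1561000/20370 = 76.63 mg/L.

76.6 mg/L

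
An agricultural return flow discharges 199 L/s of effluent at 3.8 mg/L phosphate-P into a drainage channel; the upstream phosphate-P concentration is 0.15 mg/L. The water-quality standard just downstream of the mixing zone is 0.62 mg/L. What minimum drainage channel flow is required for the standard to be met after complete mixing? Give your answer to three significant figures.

1350 L/s

Set C_mix = 0.62: (Q·0.1500 + 199.0·3.800) / (Q + 199.0) = 0.62
→ Q = 199.0·(3.800 − 0.62)/(0.62 − 0.1500) = 1346 L/s.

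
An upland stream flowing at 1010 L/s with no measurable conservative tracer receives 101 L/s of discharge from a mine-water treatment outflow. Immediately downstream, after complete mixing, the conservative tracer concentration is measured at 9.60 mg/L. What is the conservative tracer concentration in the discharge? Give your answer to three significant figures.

106 mg/L

Mass balance: 1010·0 + 101.0·Cₑ = 1111·9.600
→ Cₑ = (1111·9.600 − 1010·0) / 101.0 = 105.6 mg/L.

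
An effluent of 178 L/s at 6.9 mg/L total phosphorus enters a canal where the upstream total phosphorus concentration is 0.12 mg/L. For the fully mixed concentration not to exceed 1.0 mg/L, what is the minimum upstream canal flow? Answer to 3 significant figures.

Set C_mix = 1.0: (Q·0.1200 + 178.0·6.900) / (Q + 178.0) = 1.0
→ Q = 178.0·(6.900 − 1.0)/(1.0 − 0.1200) = 1193 L/s.

1190 L/s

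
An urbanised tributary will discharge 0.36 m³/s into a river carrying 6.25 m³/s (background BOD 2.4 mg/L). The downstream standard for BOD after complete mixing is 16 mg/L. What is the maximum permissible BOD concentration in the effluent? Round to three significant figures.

252 mg/L

At the limit, (Qr·Cr + Qe·Cₑ)/(Qr + Qe) = 16:
Cₑ = (6.610·16 − 6.250·2.400) / 0.3600 = 252.1 mg/L.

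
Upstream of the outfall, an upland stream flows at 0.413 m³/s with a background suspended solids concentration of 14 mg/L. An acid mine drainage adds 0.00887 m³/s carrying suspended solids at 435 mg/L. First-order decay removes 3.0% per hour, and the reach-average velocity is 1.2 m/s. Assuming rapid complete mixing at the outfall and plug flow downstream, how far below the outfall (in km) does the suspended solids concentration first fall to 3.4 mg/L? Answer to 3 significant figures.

Mixed concentration C = ΣQC/ΣQ = (0.4130·14.00 + 0.008870·435.0) / 0.4219 = 9.640/0.4219 = 22.85 mg/L.
3.0%/h lost → k = −ln(1 − 0.03) = 0.03046 h⁻¹.
Set 22.85·exp(−k·t) = 3.4 → t = ln(22.85/3.4)/k = 225200 s = 62.55 h.
Distance = v·t = 1.2·225200 = 270200 m = 270.2 km.

270 km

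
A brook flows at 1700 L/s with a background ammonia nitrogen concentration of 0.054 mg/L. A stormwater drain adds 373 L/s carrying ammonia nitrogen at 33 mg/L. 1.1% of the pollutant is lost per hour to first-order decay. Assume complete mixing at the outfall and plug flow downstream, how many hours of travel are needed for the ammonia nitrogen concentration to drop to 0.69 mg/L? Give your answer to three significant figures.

Mass balance: C = (1700·0.05400 + 373.0·33.00) / 2073 = 12400/2073 = 5.982 mg/L.
1.1%/h lost → k = −ln(1 − 0.011) = 0.01106 h⁻¹.
5.982·exp(−k·t) = 0.69 → t = ln(5.982/0.69)/k = 703000 s = 195.3 h.

195 h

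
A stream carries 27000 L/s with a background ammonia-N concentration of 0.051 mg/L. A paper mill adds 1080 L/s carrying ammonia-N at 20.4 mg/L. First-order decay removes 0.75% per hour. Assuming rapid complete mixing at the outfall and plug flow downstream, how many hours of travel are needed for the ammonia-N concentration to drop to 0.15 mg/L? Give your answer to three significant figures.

Mass balance: C = (27000·0.05100 + 1080·20.40) / 28080 = 23410/28080 = 0.8337 mg/L.
0.75%/h lost → k = −ln(1 − 0.0075) = 0.007528 h⁻¹.
0.8337·exp(−k·t) = 0.15 → t = ln(0.8337/0.15)/k = 820200 s = 227.8 h.

228 h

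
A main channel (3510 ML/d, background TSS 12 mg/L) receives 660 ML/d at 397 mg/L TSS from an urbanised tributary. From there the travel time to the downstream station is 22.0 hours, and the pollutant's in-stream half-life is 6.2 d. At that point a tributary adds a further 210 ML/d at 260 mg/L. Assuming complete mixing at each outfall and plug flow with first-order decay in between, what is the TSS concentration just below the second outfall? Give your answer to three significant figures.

Mixed concentration C = ΣQC/ΣQ = (3510·12.00 + 660.0·397.0) / 4170 = 304100/4170 = 72.94 mg/L; combined flow 4170 ML/d.
Half-life 6.2 d → k = ln 2 / 6.2 = 0.1118 d⁻¹.
After decay, C = 72.94 × e^(−kt) = 72.94 × 0.9026 = 65.83 mg/L.
Second outfall: C = (4170·65.83 + 210.0·260.0)/4380 = 75.14 mg/L.

75.1 mg/L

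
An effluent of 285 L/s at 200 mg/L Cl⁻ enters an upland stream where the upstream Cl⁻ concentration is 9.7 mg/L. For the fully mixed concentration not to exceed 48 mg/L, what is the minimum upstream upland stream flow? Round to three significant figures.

1130 L/s

Set C_mix = 48: (Q·9.700 + 285.0·200.0) / (Q + 285.0) = 48
→ Q = 285.0·(200.0 − 48)/(48 − 9.700) = 1131 L/s.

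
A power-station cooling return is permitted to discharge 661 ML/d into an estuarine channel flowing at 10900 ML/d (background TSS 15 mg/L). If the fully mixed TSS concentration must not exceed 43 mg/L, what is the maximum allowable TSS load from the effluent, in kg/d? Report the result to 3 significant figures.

334000 kg/d

Mass balance at the limit: 10900·15.00 + 661.0·Cₑ = 11560·43 → Cₑ = 504.7 mg/L.
661.0 ML/d = 7.650 m³/s. Load = 7.650 m³/s × 504.7 g/m³ × 86 400 s/d = 333600 kg/d.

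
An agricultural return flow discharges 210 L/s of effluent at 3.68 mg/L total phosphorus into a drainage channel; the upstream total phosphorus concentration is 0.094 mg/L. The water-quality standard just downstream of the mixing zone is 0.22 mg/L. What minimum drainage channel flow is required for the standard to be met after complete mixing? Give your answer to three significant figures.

Set C_mix = 0.22: (Q·0.09400 + 210.0·3.680) / (Q + 210.0) = 0.22
→ Q = 210.0·(3.680 − 0.22)/(0.22 − 0.09400) = 5767 L/s.

5770 L/s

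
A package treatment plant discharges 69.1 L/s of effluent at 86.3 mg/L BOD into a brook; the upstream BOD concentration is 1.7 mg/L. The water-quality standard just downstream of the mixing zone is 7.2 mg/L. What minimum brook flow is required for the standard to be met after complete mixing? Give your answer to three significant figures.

994 L/s

Set C_mix = 7.2: (Q·1.700 + 69.10·86.30) / (Q + 69.10) = 7.2
→ Q = 69.10·(86.30 − 7.2)/(7.2 − 1.700) = 993.8 L/s.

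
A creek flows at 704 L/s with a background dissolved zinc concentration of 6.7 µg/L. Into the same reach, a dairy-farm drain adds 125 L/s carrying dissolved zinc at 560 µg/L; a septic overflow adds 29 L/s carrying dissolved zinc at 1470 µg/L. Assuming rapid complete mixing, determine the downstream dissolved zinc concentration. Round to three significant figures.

137 µg/L

After mixing, C = (704.0·6.700 + 125.0·560.0 + 29.00·1470) / 858.0 = 117300/858.0 = 136.8 µg/L.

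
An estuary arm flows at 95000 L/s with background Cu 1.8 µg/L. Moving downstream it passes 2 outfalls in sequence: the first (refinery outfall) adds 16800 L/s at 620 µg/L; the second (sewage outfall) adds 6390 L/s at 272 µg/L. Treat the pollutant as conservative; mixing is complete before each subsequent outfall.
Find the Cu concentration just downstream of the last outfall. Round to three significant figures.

Below outfall 1: Q → 111800 L/s, C = (95000·1.800 + 16800·620.0)/111800 = 94.70 µg/L.
Below outfall 2: Q → 118200 L/s, C = (111800·94.70 + 6390·272.0)/118200 = 104.3 µg/L.

104 µg/L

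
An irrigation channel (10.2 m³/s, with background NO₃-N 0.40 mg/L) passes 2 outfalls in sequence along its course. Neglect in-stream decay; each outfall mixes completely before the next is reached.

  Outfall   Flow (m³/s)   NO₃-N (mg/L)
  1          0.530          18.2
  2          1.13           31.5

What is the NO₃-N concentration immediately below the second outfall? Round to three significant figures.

Outfall 1: combined Q = 10.73 m³/s; C = (10.20·0.4000 + 0.5300·18.20)/10.73 = 1.279 mg/L.
Outfall 2: combined Q = 11.86 m³/s; C = (10.73·1.279 + 1.130·31.50)/11.86 = 4.159 mg/L.

4.16 mg/L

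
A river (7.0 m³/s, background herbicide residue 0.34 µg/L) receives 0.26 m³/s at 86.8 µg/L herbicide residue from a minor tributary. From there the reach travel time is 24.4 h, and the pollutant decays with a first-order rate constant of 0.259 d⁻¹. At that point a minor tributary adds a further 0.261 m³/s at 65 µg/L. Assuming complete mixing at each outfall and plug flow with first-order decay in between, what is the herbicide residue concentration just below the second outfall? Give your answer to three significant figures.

After mixing, C = (7.000·0.3400 + 0.2600·86.80) / 7.260 = 24.95/7.260 = 3.436 µg/L; combined flow 7.260 m³/s.
Applying C = C₀e^(−kt): 3.436 × 0.7685 = 2.641 µg/L.
At the second outfall, C = (7.260·2.641 + 0.2610·65.00) / (7.260 + 0.2610) = 4.805 µg/L.

4.80 µg/L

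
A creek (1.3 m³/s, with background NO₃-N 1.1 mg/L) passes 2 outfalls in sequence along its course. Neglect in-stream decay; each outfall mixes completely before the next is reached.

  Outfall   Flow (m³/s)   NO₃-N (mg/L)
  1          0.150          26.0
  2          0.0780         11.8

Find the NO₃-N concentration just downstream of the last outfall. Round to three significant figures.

Below outfall 1: Q → 1.450 m³/s, C = (1.300·1.100 + 0.1500·26.00)/1.450 = 3.676 mg/L.
Below outfall 2: Q → 1.528 m³/s, C = (1.450·3.676 + 0.07800·11.80)/1.528 = 4.091 mg/L.

4.09 mg/L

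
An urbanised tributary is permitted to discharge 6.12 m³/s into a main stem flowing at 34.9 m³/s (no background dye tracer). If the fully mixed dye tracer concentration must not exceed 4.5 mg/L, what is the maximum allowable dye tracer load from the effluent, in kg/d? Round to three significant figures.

15900 kg/d

Mass balance at the limit: 34.90·0 + 6.120·Cₑ = 41.02·4.5 → Cₑ = 30.16 mg/L.
Load = 6.120 m³/s × 30.16 g/m³ × 86 400 s/d = 15950 kg/d.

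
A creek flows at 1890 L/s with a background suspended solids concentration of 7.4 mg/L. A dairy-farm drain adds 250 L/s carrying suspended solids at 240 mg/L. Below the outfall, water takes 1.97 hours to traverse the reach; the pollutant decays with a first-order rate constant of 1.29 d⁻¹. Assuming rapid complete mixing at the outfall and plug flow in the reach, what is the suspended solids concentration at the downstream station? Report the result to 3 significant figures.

Mixed concentration C = ΣQC/ΣQ = (1890·7.400 + 250.0·240.0) / 2140 = 73990/2140 = 34.57 mg/L.
Applying C = C₀e^(−kt): 34.57 × 0.8995 = 31.10 mg/L.

31.1 mg/L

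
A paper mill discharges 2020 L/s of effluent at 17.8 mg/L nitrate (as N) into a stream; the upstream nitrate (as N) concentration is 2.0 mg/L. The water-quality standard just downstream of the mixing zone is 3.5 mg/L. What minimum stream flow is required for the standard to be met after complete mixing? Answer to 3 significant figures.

19300 L/s

Set C_mix = 3.5: (Q·2.000 + 2020·17.80) / (Q + 2020) = 3.5
→ Q = 2020·(17.80 − 3.5)/(3.5 − 2.000) = 19260 L/s.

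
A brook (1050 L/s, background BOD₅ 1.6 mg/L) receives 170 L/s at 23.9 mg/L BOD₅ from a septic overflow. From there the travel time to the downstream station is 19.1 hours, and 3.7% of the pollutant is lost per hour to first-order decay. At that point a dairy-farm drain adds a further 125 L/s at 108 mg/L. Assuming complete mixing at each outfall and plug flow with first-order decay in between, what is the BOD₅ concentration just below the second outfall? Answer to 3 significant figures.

12.1 mg/L

Flow-weighted average: C = (1050·1.600 + 170.0·23.90) / 1220 = 5743/1220 = 4.707 mg/L; combined flow 1220 L/s.
3.7%/h lost → k = −ln(1 − 0.037) = 0.03770 h⁻¹.
First-order decay: C = 4.707·exp(−k·t) = 4.707·0.4867 = 2.291 mg/L.
At the second outfall, C = (1220·2.291 + 125.0·108.0) / (1220 + 125.0) = 12.12 mg/L.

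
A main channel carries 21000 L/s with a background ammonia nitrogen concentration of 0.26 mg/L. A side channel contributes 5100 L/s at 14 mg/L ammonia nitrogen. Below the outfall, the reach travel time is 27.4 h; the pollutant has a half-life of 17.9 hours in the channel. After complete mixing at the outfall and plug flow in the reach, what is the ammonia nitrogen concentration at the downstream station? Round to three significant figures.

Mass balance: C = (21000·0.2600 + 5100·14.00) / 26100 = 76860/26100 = 2.945 mg/L.
Half-life 17.9 h → k = ln 2 / 17.9 = 0.03872 h⁻¹ = 0.9294 d⁻¹.
First-order decay: C = 2.945·exp(−k·t) = 2.945·0.3461 = 1.019 mg/L.

1.02 mg/L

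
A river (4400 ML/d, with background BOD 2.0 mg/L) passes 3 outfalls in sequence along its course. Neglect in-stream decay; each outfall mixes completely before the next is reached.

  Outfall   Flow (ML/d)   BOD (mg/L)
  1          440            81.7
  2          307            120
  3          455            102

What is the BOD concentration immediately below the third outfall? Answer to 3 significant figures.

22.8 mg/L

After outfall 1: Q = 4400 + 440.0 = 4840 ML/d; C = (4400·2.000 + 440.0·81.70)/4840 = 9.245 mg/L.
After outfall 2: Q = 4840 + 307.0 = 5147 ML/d; C = (4840·9.245 + 307.0·120.0)/5147 = 15.85 mg/L.
After outfall 3: Q = 5147 + 455.0 = 5602 ML/d; C = (5147·15.85 + 455.0·102.0)/5602 = 22.85 mg/L.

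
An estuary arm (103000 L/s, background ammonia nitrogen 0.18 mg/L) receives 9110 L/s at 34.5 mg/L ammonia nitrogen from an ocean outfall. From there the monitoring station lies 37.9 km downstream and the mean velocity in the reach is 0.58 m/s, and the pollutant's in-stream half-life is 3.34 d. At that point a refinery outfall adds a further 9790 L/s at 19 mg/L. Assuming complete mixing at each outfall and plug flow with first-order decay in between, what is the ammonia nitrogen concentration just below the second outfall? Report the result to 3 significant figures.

3.86 mg/L

Conservation of mass: C = (103000·0.1800 + 9110·34.50) / 112100 = 332800/112100 = 2.969 mg/L; combined flow 112100 L/s.
Travel time t = 37.9·1000 / 0.58 = 65340 s = 18.15 h.
Half-life 3.34 d → k = ln 2 / 3.34 = 0.2075 d⁻¹.
Decay over the reach: 2.969·exp(−kt) = 2.969·0.8547 = 2.538 mg/L.
At the second outfall, C = (112100·2.538 + 9790·19.00) / (112100 + 9790) = 3.860 mg/L.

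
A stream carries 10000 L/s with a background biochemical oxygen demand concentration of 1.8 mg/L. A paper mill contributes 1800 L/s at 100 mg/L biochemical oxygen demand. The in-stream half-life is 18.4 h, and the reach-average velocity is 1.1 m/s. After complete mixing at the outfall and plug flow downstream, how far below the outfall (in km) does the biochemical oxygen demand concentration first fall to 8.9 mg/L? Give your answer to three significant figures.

66.7 km

Flow-weighted average: C = (10000·1.800 + 1800·100.0) / 11800 = 198000/11800 = 16.78 mg/L.
Half-life 18.4 h → k = ln 2 / 18.4 = 0.03767 h⁻¹ = 0.9041 d⁻¹.
Set 16.78·exp(−k·t) = 8.9 → t = ln(16.78/8.9)/k = 60600 s = 16.83 h.
Distance = v·t = 1.1·60600 = 66660 m = 66.66 km.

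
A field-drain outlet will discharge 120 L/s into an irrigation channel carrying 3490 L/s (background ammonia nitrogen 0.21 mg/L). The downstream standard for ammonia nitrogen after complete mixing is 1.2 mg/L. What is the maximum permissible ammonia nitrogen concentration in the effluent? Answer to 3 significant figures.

At the limit, (Qr·Cr + Qe·Cₑ)/(Qr + Qe) = 1.2:
Cₑ = (3610·1.2 − 3490·0.2100) / 120.0 = 29.99 mg/L.

30.0 mg/L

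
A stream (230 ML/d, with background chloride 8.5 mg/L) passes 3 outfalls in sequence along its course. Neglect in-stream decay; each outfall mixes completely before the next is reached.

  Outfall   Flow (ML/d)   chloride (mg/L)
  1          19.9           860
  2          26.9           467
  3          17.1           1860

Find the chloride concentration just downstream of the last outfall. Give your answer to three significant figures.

Outfall 1: combined Q = 249.9 ML/d; C = (230.0·8.500 + 19.90·860.0)/249.9 = 76.31 mg/L.
Outfall 2: combined Q = 276.8 ML/d; C = (249.9·76.31 + 26.90·467.0)/276.8 = 114.3 mg/L.
Outfall 3: combined Q = 293.9 ML/d; C = (276.8·114.3 + 17.10·1860)/293.9 = 215.8 mg/L.

216 mg/L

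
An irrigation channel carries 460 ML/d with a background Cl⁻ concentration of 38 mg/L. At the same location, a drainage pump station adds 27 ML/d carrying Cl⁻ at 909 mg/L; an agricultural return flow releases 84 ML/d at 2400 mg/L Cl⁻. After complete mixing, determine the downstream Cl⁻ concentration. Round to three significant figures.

427 mg/L

After mixing, C = (460.0·38.00 + 27.00·909.0 + 84.00·2400) / 571.0 = 243600/571.0 = 426.7 mg/L.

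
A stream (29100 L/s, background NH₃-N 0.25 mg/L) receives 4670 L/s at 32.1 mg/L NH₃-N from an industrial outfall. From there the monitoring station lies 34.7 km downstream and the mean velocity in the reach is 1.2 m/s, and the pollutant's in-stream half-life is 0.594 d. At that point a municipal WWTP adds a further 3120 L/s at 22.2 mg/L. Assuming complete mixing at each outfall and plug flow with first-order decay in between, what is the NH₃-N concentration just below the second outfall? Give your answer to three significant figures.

4.76 mg/L

Conservation of mass: C = (29100·0.2500 + 4670·32.10) / 33770 = 157200/33770 = 4.654 mg/L; combined flow 33770 L/s.
Travel time t = 34.7·1000 / 1.2 = 28920 s = 8.032 h.
Half-life 0.594 d → k = ln 2 / 0.594 = 1.167 d⁻¹.
After decay, C = 4.654 × e^(−kt) = 4.654 × 0.6767 = 3.150 mg/L.
At the second outfall, C = (33770·3.150 + 3120·22.20) / (33770 + 3120) = 4.761 mg/L.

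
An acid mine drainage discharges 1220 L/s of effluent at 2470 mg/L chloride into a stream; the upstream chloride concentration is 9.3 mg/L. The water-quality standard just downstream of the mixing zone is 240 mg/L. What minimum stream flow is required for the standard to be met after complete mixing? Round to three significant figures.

Set C_mix = 240: (Q·9.300 + 1220·2470) / (Q + 1220) = 240
→ Q = 1220·(2470 − 240)/(240 − 9.300) = 11790 L/s.

11800 L/s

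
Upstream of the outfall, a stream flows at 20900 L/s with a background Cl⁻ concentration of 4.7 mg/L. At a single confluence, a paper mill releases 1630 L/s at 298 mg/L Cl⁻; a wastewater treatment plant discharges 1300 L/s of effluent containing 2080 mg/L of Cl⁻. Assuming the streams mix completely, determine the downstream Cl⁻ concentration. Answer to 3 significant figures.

138 mg/L

Mixed concentration C = ΣQC/ΣQ = (20900·4.700 + 1630·298.0 + 1300·2080) / 23830 = 3288000/23830 = 138.0 mg/L.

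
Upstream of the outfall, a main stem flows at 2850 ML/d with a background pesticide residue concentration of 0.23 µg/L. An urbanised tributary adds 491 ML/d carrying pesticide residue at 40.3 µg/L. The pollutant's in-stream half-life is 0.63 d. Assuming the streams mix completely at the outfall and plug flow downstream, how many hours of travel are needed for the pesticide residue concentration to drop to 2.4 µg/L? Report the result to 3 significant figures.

20.4 h

Flow-weighted average: C = (2850·0.2300 + 491.0·40.30) / 3341 = 20440/3341 = 6.119 µg/L.
Half-life 0.63 d → k = ln 2 / 0.63 = 1.100 d⁻¹.
6.119·exp(−k·t) = 2.4 → t = ln(6.119/2.4)/k = 73490 s = 20.42 h.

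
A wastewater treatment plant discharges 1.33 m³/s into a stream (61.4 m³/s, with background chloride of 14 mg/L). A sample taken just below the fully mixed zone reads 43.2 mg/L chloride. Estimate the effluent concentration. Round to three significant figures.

Mass balance: 61.40·14.00 + 1.330·Cₑ = 62.73·43.20
→ Cₑ = (62.73·43.20 − 61.40·14.00) / 1.330 = 1391 mg/L.

1390 mg/L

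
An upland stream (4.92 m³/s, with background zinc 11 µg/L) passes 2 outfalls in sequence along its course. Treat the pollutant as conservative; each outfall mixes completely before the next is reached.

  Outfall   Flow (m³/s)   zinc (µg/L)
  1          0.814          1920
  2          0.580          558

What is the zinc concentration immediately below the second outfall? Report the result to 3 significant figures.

307 µg/L

Below outfall 1: Q → 5.734 m³/s, C = (4.920·11.00 + 0.8140·1920)/5.734 = 282.0 µg/L.
Below outfall 2: Q → 6.314 m³/s, C = (5.734·282.0 + 0.5800·558.0)/6.314 = 307.4 µg/L.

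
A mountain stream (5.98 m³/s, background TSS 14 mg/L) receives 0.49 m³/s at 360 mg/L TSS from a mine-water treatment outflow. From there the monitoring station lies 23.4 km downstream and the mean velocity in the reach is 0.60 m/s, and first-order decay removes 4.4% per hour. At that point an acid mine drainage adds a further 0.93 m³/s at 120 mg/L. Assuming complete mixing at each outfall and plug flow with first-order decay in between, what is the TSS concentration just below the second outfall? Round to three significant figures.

36.7 mg/L

Flow-weighted average: C = (5.980·14.00 + 0.4900·360.0) / 6.470 = 260.1/6.470 = 40.20 mg/L; combined flow 6.470 m³/s.
Travel time t = 23.4·1000 / 0.60 = 39000 s = 10.83 h.
4.4%/h lost → k = −ln(1 − 0.044) = 0.04500 h⁻¹.
Decay over the reach: 40.20·exp(−kt) = 40.20·0.6142 = 24.69 mg/L.
Second outfall: C = (6.470·24.69 + 0.9300·120.0)/7.400 = 36.67 mg/L.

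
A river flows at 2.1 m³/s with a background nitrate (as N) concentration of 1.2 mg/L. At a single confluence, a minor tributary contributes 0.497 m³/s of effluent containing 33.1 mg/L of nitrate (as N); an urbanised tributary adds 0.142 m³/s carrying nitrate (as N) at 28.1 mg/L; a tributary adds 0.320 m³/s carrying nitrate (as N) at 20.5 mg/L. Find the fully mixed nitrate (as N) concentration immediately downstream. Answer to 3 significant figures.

Mass balance: C = (2.100·1.200 + 0.4970·33.10 + 0.1420·28.10 + 0.3200·20.50) / 3.059 = 29.52/3.059 = 9.651 mg/L.

9.65 mg/L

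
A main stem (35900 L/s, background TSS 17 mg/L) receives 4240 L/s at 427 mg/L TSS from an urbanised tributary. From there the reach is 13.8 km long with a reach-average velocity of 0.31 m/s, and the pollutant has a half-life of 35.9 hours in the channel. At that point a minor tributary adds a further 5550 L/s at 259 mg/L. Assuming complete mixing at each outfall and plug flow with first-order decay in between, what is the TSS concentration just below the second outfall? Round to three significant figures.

Mixed concentration C = ΣQC/ΣQ = (35900·17.00 + 4240·427.0) / 40140 = 2421000/40140 = 60.31 mg/L; combined flow 40140 L/s.
Travel time t = 13.8·1000 / 0.31 = 44520 s = 12.37 h.
Half-life 35.9 h → k = ln 2 / 35.9 = 0.01931 h⁻¹ = 0.4634 d⁻¹.
After decay, C = 60.31 × e^(−kt) = 60.31 × 0.7876 = 47.50 mg/L.
Second outfall: C = (40140·47.50 + 5550·259.0)/45690 = 73.19 mg/L.

73.2 mg/L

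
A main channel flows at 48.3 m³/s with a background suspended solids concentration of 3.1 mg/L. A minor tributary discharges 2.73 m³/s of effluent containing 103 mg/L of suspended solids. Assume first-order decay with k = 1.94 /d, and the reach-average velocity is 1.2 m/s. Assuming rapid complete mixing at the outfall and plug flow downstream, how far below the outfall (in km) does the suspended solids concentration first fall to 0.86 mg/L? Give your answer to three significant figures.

Mixed concentration C = ΣQC/ΣQ = (48.30·3.100 + 2.730·103.0) / 51.03 = 430.9/51.03 = 8.444 mg/L.
Set 8.444·exp(−k·t) = 0.86 → t = ln(8.444/0.86)/k = 101700 s = 28.26 h.
Distance = v·t = 1.2·101700 = 122100 m = 122.1 km.

122 km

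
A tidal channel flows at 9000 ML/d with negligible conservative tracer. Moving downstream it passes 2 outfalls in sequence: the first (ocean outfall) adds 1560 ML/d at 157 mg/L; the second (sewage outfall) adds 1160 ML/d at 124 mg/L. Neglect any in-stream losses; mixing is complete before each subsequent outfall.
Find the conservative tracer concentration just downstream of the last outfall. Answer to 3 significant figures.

After outfall 1: Q = 9000 + 1560 = 10560 ML/d; C = (9000·0 + 1560·157.0)/10560 = 23.19 mg/L.
After outfall 2: Q = 10560 + 1160 = 11720 ML/d; C = (10560·23.19 + 1160·124.0)/11720 = 33.17 mg/L.

33.2 mg/L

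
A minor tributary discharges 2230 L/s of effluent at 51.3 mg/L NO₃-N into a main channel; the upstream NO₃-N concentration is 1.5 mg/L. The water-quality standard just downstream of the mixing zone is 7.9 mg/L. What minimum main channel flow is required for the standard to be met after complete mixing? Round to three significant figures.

15100 L/s

Set C_mix = 7.9: (Q·1.500 + 2230·51.30) / (Q + 2230) = 7.9
→ Q = 2230·(51.30 − 7.9)/(7.9 − 1.500) = 15120 L/s.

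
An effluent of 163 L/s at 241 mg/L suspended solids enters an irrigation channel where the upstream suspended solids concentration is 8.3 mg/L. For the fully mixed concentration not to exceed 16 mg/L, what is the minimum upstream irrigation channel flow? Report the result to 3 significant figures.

Set C_mix = 16: (Q·8.300 + 163.0·241.0) / (Q + 163.0) = 16
→ Q = 163.0·(241.0 − 16)/(16 − 8.300) = 4763 L/s.

4760 L/s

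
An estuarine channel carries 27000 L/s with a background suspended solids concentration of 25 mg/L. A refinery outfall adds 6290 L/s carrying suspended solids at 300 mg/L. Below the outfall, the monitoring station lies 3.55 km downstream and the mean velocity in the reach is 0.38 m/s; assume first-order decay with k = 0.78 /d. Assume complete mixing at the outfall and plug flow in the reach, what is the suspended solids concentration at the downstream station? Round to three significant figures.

Mixed concentration C = ΣQC/ΣQ = (27000·25.00 + 6290·300.0) / 33290 = 2562000/33290 = 76.96 mg/L.
Travel time t = 3.55·1000 / 0.38 = 9342 s = 2.595 h.
Decay over the reach: 76.96·exp(−kt) = 76.96·0.9191 = 70.74 mg/L.

70.7 mg/L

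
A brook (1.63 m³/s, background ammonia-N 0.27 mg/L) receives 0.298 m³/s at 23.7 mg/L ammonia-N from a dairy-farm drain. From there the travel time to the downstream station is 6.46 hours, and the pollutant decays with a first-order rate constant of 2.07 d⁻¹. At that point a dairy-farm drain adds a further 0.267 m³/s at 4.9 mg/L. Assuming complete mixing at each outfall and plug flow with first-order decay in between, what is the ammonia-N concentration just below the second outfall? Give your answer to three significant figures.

After mixing, C = (1.630·0.2700 + 0.2980·23.70) / 1.928 = 7.503/1.928 = 3.891 mg/L; combined flow 1.928 m³/s.
First-order decay: C = 3.891·exp(−k·t) = 3.891·0.5728 = 2.229 mg/L.
Second outfall: C = (1.928·2.229 + 0.2670·4.900)/2.195 = 2.554 mg/L.

2.55 mg/L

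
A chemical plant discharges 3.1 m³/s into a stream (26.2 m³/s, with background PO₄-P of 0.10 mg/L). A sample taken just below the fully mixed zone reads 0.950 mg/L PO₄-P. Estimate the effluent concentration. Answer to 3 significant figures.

8.13 mg/L

Mass balance: 26.20·0.1000 + 3.100·Cₑ = 29.30·0.9500
→ Cₑ = (29.30·0.9500 − 26.20·0.1000) / 3.100 = 8.134 mg/L.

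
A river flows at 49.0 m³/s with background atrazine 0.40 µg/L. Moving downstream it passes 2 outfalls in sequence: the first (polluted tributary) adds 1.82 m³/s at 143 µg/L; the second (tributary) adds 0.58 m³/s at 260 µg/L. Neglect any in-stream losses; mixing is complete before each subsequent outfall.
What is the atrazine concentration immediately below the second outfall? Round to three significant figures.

8.38 µg/L

Outfall 1: combined Q = 50.82 m³/s; C = (49.00·0.4000 + 1.820·143.0)/50.82 = 5.507 µg/L.
Outfall 2: combined Q = 51.40 m³/s; C = (50.82·5.507 + 0.5800·260.0)/51.40 = 8.379 µg/L.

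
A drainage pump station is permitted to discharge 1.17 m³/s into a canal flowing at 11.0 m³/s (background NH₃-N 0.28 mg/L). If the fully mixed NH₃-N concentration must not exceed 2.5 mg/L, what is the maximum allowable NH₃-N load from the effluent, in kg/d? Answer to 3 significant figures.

2360 kg/d

Mass balance at the limit: 11.00·0.2800 + 1.170·Cₑ = 12.17·2.5 → Cₑ = 23.37 mg/L.
Load = 1.170 m³/s × 23.37 g/m³ × 86 400 s/d = 2363 kg/d.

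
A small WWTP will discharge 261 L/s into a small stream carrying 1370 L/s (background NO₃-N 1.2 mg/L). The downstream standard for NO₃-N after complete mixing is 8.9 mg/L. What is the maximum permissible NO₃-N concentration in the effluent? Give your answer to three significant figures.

49.3 mg/L

At the limit, (Qr·Cr + Qe·Cₑ)/(Qr + Qe) = 8.9:
Cₑ = (1631·8.9 − 1370·1.200) / 261.0 = 49.32 mg/L.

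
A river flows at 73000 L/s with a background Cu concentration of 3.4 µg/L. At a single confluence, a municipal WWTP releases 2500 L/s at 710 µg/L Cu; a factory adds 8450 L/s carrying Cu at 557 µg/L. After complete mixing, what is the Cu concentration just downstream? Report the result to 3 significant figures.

Conservation of mass: C = (73000·3.400 + 2500·710.0 + 8450·557.0) / 83950 = 6730000/83950 = 80.16 µg/L.

80.2 µg/L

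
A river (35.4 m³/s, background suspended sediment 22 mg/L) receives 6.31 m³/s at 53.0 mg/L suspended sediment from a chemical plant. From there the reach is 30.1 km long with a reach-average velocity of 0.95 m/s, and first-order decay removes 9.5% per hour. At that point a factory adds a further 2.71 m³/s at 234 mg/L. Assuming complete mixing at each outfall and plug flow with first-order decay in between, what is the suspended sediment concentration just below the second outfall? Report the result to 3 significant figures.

24.7 mg/L

Conservation of mass: C = (35.40·22.00 + 6.310·53.00) / 41.71 = 1113/41.71 = 26.69 mg/L; combined flow 41.71 m³/s.
Travel time t = 30.1·1000 / 0.95 = 31680 s = 8.801 h.
9.5%/h lost → k = −ln(1 − 0.095) = 0.09982 h⁻¹.
After decay, C = 26.69 × e^(−kt) = 26.69 × 0.4154 = 11.09 mg/L.
Second outfall: C = (41.71·11.09 + 2.710·234.0)/44.42 = 24.69 mg/L.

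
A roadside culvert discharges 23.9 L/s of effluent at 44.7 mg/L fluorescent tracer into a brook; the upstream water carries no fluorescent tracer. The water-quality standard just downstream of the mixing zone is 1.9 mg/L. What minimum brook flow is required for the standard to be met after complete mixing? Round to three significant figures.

Set C_mix = 1.9: (Q·0 + 23.90·44.70) / (Q + 23.90) = 1.9
→ Q = 23.90·(44.70 − 1.9)/(1.9 − 0) = 538.4 L/s.

538 L/s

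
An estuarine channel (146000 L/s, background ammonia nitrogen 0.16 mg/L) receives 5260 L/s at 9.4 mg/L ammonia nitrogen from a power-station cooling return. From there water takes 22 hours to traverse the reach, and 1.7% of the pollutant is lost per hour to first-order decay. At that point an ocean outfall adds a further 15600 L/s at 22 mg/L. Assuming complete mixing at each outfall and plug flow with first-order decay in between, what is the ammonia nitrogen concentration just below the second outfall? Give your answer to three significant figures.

2.36 mg/L

Flow-weighted average: C = (146000·0.1600 + 5260·9.400) / 151300 = 72800/151300 = 0.4813 mg/L; combined flow 151300 L/s.
1.7%/h lost → k = −ln(1 − 0.017) = 0.01715 h⁻¹.
After decay, C = 0.4813 × e^(−kt) = 0.4813 × 0.6858 = 0.3301 mg/L.
At the second outfall, C = (151300·0.3301 + 15600·22.00) / (151300 + 15600) = 2.356 mg/L.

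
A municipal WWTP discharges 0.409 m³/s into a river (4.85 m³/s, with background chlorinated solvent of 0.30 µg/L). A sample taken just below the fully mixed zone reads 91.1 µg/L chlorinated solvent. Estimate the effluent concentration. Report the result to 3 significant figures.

1170 µg/L

Mass balance: 4.850·0.3000 + 0.4090·Cₑ = 5.259·91.10
→ Cₑ = (5.259·91.10 − 4.850·0.3000) / 0.4090 = 1168 µg/L.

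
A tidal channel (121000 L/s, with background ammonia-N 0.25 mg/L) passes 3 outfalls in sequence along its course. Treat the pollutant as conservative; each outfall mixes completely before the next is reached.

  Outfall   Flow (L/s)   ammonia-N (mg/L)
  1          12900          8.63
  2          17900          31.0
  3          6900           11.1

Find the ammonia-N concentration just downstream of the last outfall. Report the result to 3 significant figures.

Below outfall 1: Q → 133900 L/s, C = (121000·0.2500 + 12900·8.630)/133900 = 1.057 mg/L.
Below outfall 2: Q → 151800 L/s, C = (133900·1.057 + 17900·31.00)/151800 = 4.588 mg/L.
Below outfall 3: Q → 158700 L/s, C = (151800·4.588 + 6900·11.10)/158700 = 4.871 mg/L.

4.87 mg/L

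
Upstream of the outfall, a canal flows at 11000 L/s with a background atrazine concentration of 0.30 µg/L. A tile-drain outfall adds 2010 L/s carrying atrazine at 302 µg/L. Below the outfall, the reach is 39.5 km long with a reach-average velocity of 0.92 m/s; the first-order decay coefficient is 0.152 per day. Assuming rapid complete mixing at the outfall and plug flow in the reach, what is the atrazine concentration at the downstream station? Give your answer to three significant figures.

After mixing, C = (11000·0.3000 + 2010·302.0) / 13010 = 610300/13010 = 46.91 µg/L.
Travel time t = 39.5·1000 / 0.92 = 42930 s = 11.93 h.
First-order decay: C = 46.91·exp(−k·t) = 46.91·0.9272 = 43.50 µg/L.

43.5 µg/L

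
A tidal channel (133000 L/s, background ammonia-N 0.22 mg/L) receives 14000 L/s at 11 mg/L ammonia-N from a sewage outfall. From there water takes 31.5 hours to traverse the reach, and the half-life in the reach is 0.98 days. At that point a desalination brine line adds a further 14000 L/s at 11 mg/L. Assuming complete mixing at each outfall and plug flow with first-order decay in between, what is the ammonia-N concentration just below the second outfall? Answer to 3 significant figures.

1.41 mg/L

Mixed concentration C = ΣQC/ΣQ = (133000·0.2200 + 14000·11.00) / 147000 = 183300/147000 = 1.247 mg/L; combined flow 147000 L/s.
Half-life 0.98 d → k = ln 2 / 0.98 = 0.7073 d⁻¹.
Decay over the reach: 1.247·exp(−kt) = 1.247·0.3952 = 0.4927 mg/L.
Second outfall: C = (147000·0.4927 + 14000·11.00)/161000 = 1.406 mg/L.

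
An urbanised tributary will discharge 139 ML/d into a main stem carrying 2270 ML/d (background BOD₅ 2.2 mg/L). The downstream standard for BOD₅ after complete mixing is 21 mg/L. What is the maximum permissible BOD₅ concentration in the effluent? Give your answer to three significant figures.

At the limit, (Qr·Cr + Qe·Cₑ)/(Qr + Qe) = 21:
Cₑ = (2409·21 − 2270·2.200) / 139.0 = 328.0 mg/L.

328 mg/L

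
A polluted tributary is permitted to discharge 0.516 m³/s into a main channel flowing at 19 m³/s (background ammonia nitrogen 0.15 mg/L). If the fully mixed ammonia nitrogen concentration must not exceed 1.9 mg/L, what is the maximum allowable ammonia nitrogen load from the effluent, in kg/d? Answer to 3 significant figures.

Mass balance at the limit: 19.00·0.1500 + 0.5160·Cₑ = 19.52·1.9 → Cₑ = 66.34 mg/L.
Load = 0.5160 m³/s × 66.34 g/m³ × 86 400 s/d = 2958 kg/d.

2960 kg/d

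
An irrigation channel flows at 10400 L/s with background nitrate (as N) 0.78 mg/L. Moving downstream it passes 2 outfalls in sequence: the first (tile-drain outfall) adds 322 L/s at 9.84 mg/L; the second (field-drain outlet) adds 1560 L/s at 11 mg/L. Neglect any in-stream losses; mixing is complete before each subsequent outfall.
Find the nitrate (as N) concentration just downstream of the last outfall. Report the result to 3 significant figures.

Below outfall 1: Q → 10720 L/s, C = (10400·0.7800 + 322.0·9.840)/10720 = 1.052 mg/L.
Below outfall 2: Q → 12280 L/s, C = (10720·1.052 + 1560·11.00)/12280 = 2.316 mg/L.

2.32 mg/L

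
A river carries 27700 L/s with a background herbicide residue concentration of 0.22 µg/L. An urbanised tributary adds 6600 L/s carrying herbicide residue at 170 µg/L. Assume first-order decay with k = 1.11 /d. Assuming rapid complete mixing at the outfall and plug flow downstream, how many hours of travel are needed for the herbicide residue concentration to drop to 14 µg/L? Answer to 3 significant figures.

18.5 h

Mass balance: C = (27700·0.2200 + 6600·170.0) / 34300 = 1128000/34300 = 32.89 µg/L.
32.89·exp(−k·t) = 14 → t = ln(32.89/14)/k = 66480 s = 18.47 h.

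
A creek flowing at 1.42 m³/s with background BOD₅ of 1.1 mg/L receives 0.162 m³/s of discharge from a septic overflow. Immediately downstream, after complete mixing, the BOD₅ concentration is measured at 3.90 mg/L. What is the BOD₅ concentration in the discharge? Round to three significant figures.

28.4 mg/L

Mass balance: 1.420·1.100 + 0.1620·Cₑ = 1.582·3.900
→ Cₑ = (1.582·3.900 − 1.420·1.100) / 0.1620 = 28.44 mg/L.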